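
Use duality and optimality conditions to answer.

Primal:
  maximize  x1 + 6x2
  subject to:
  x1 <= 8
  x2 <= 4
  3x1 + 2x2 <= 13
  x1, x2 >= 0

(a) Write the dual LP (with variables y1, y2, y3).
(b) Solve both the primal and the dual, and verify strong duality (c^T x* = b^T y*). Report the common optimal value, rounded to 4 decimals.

The standard primal-dual pair for 'max c^T x s.t. A x <= b, x >= 0' is:
  Dual:  min b^T y  s.t.  A^T y >= c,  y >= 0.

So the dual LP is:
  minimize  8y1 + 4y2 + 13y3
  subject to:
    y1 + 3y3 >= 1
    y2 + 2y3 >= 6
    y1, y2, y3 >= 0

Solving the primal: x* = (1.6667, 4).
  primal value c^T x* = 25.6667.
Solving the dual: y* = (0, 5.3333, 0.3333).
  dual value b^T y* = 25.6667.
Strong duality: c^T x* = b^T y*. Confirmed.

25.6667


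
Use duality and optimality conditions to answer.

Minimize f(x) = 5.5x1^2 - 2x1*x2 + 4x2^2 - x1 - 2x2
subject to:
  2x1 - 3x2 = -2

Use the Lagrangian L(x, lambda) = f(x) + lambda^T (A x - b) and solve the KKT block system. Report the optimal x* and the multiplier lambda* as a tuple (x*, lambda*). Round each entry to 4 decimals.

Form the Lagrangian:
  L(x, lambda) = (1/2) x^T Q x + c^T x + lambda^T (A x - b)
Stationarity (grad_x L = 0): Q x + c + A^T lambda = 0.
Primal feasibility: A x = b.

This gives the KKT block system:
  [ Q   A^T ] [ x     ]   [-c ]
  [ A    0  ] [ lambda ] = [ b ]

Solving the linear system:
  x*      = (0.0093, 0.6729)
  lambda* = (1.1215)
  f(x*)   = 0.4439

x* = (0.0093, 0.6729), lambda* = (1.1215)


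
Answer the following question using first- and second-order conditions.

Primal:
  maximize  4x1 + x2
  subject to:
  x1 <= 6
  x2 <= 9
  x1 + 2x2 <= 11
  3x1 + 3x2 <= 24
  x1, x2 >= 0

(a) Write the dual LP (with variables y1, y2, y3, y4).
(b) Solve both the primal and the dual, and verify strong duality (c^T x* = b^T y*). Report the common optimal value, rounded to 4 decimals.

The standard primal-dual pair for 'max c^T x s.t. A x <= b, x >= 0' is:
  Dual:  min b^T y  s.t.  A^T y >= c,  y >= 0.

So the dual LP is:
  minimize  6y1 + 9y2 + 11y3 + 24y4
  subject to:
    y1 + y3 + 3y4 >= 4
    y2 + 2y3 + 3y4 >= 1
    y1, y2, y3, y4 >= 0

Solving the primal: x* = (6, 2).
  primal value c^T x* = 26.
Solving the dual: y* = (3, 0, 0, 0.3333).
  dual value b^T y* = 26.
Strong duality: c^T x* = b^T y*. Confirmed.

26


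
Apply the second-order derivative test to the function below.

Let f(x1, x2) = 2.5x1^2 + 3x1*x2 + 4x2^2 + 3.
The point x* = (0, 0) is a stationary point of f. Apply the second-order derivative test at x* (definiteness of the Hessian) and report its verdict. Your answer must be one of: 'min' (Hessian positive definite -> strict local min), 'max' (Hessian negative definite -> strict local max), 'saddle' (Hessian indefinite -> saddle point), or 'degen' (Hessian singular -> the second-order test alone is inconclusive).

Compute the Hessian H = grad^2 f:
  H = [[5, 3], [3, 8]]
Verify stationarity: grad f(x*) = H x* + g = (0, 0).
Eigenvalues of H: 3.1459, 9.8541.
Both eigenvalues > 0, so H is positive definite -> x* is a strict local min.

min


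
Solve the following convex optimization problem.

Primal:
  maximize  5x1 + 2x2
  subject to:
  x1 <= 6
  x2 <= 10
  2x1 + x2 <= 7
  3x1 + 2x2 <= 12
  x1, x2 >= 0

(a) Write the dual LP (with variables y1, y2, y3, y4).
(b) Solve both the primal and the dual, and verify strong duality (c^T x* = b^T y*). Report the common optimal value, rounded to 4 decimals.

The standard primal-dual pair for 'max c^T x s.t. A x <= b, x >= 0' is:
  Dual:  min b^T y  s.t.  A^T y >= c,  y >= 0.

So the dual LP is:
  minimize  6y1 + 10y2 + 7y3 + 12y4
  subject to:
    y1 + 2y3 + 3y4 >= 5
    y2 + y3 + 2y4 >= 2
    y1, y2, y3, y4 >= 0

Solving the primal: x* = (3.5, 0).
  primal value c^T x* = 17.5.
Solving the dual: y* = (0, 0, 2.5, 0).
  dual value b^T y* = 17.5.
Strong duality: c^T x* = b^T y*. Confirmed.

17.5


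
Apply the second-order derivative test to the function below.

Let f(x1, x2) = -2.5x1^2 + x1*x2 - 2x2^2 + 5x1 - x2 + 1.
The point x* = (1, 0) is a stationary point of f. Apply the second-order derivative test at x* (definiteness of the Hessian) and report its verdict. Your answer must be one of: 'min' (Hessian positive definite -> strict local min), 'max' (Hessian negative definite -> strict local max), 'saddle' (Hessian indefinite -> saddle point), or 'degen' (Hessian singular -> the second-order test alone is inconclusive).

Compute the Hessian H = grad^2 f:
  H = [[-5, 1], [1, -4]]
Verify stationarity: grad f(x*) = H x* + g = (0, 0).
Eigenvalues of H: -5.618, -3.382.
Both eigenvalues < 0, so H is negative definite -> x* is a strict local max.

max


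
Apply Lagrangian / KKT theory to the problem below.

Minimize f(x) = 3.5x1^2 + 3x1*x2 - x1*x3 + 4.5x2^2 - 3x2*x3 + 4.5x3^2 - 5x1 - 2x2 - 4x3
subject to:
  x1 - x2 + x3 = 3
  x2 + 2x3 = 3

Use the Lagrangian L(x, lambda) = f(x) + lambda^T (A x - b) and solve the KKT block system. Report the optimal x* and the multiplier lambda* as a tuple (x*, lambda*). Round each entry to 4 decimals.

Form the Lagrangian:
  L(x, lambda) = (1/2) x^T Q x + c^T x + lambda^T (A x - b)
Stationarity (grad_x L = 0): Q x + c + A^T lambda = 0.
Primal feasibility: A x = b.

This gives the KKT block system:
  [ Q   A^T ] [ x     ]   [-c ]
  [ A    0  ] [ lambda ] = [ b ]

Solving the linear system:
  x*      = (1.5, 0, 1.5)
  lambda* = (-4, -2)
  f(x*)   = 2.25

x* = (1.5, 0, 1.5), lambda* = (-4, -2)


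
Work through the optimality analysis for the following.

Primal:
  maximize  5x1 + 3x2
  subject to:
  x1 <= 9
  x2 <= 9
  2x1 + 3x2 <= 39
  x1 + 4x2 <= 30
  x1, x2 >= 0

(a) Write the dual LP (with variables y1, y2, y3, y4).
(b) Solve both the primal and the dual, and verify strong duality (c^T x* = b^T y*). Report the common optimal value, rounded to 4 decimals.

The standard primal-dual pair for 'max c^T x s.t. A x <= b, x >= 0' is:
  Dual:  min b^T y  s.t.  A^T y >= c,  y >= 0.

So the dual LP is:
  minimize  9y1 + 9y2 + 39y3 + 30y4
  subject to:
    y1 + 2y3 + y4 >= 5
    y2 + 3y3 + 4y4 >= 3
    y1, y2, y3, y4 >= 0

Solving the primal: x* = (9, 5.25).
  primal value c^T x* = 60.75.
Solving the dual: y* = (4.25, 0, 0, 0.75).
  dual value b^T y* = 60.75.
Strong duality: c^T x* = b^T y*. Confirmed.

60.75


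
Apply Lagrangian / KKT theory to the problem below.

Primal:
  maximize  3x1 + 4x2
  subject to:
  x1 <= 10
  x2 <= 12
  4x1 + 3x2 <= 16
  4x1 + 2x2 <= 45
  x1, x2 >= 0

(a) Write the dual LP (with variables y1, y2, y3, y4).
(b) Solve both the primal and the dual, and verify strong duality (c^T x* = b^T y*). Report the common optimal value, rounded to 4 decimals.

The standard primal-dual pair for 'max c^T x s.t. A x <= b, x >= 0' is:
  Dual:  min b^T y  s.t.  A^T y >= c,  y >= 0.

So the dual LP is:
  minimize  10y1 + 12y2 + 16y3 + 45y4
  subject to:
    y1 + 4y3 + 4y4 >= 3
    y2 + 3y3 + 2y4 >= 4
    y1, y2, y3, y4 >= 0

Solving the primal: x* = (0, 5.3333).
  primal value c^T x* = 21.3333.
Solving the dual: y* = (0, 0, 1.3333, 0).
  dual value b^T y* = 21.3333.
Strong duality: c^T x* = b^T y*. Confirmed.

21.3333


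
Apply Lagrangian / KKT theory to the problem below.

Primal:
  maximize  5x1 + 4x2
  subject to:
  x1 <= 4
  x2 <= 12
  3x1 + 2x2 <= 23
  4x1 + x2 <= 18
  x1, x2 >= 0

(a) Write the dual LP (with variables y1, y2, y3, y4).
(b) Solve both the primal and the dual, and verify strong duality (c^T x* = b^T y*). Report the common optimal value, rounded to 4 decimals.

The standard primal-dual pair for 'max c^T x s.t. A x <= b, x >= 0' is:
  Dual:  min b^T y  s.t.  A^T y >= c,  y >= 0.

So the dual LP is:
  minimize  4y1 + 12y2 + 23y3 + 18y4
  subject to:
    y1 + 3y3 + 4y4 >= 5
    y2 + 2y3 + y4 >= 4
    y1, y2, y3, y4 >= 0

Solving the primal: x* = (0, 11.5).
  primal value c^T x* = 46.
Solving the dual: y* = (0, 0, 2, 0).
  dual value b^T y* = 46.
Strong duality: c^T x* = b^T y*. Confirmed.

46


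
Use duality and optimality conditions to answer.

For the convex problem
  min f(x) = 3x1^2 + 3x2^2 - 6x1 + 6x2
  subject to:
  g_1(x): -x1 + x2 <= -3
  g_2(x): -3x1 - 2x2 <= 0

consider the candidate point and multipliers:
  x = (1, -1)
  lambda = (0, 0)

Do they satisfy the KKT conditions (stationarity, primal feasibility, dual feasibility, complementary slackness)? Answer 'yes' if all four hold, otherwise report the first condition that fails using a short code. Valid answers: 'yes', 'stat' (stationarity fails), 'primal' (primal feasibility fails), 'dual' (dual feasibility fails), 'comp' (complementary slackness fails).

Gradient of f: grad f(x) = Q x + c = (0, 0)
Constraint values g_i(x) = a_i^T x - b_i:
  g_1((1, -1)) = 1
  g_2((1, -1)) = -1
Stationarity residual: grad f(x) + sum_i lambda_i a_i = (0, 0)
  -> stationarity OK
Primal feasibility (all g_i <= 0): FAILS
Dual feasibility (all lambda_i >= 0): OK
Complementary slackness (lambda_i * g_i(x) = 0 for all i): OK

Verdict: the first failing condition is primal_feasibility -> primal.

primal


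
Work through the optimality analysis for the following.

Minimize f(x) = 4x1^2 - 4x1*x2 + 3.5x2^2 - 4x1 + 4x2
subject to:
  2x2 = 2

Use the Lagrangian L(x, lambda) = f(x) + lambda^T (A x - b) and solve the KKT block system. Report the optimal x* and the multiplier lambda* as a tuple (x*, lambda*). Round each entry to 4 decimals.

Form the Lagrangian:
  L(x, lambda) = (1/2) x^T Q x + c^T x + lambda^T (A x - b)
Stationarity (grad_x L = 0): Q x + c + A^T lambda = 0.
Primal feasibility: A x = b.

This gives the KKT block system:
  [ Q   A^T ] [ x     ]   [-c ]
  [ A    0  ] [ lambda ] = [ b ]

Solving the linear system:
  x*      = (1, 1)
  lambda* = (-3.5)
  f(x*)   = 3.5

x* = (1, 1), lambda* = (-3.5)


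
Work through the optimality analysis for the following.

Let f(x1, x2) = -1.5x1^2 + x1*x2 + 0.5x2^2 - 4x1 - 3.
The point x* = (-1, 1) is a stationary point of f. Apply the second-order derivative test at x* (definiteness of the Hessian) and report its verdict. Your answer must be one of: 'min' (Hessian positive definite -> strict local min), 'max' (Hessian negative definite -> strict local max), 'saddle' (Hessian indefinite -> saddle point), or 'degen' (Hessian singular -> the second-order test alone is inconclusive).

Compute the Hessian H = grad^2 f:
  H = [[-3, 1], [1, 1]]
Verify stationarity: grad f(x*) = H x* + g = (0, 0).
Eigenvalues of H: -3.2361, 1.2361.
Eigenvalues have mixed signs, so H is indefinite -> x* is a saddle point.

saddle


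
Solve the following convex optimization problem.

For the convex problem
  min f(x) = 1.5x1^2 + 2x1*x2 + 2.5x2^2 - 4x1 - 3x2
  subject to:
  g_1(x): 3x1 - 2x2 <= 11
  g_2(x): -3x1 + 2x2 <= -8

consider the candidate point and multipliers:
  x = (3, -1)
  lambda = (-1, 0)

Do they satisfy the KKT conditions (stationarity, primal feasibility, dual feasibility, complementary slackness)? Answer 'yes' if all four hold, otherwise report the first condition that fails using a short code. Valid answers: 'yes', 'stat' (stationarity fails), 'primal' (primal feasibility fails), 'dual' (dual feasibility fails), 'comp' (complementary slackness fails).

Gradient of f: grad f(x) = Q x + c = (3, -2)
Constraint values g_i(x) = a_i^T x - b_i:
  g_1((3, -1)) = 0
  g_2((3, -1)) = -3
Stationarity residual: grad f(x) + sum_i lambda_i a_i = (0, 0)
  -> stationarity OK
Primal feasibility (all g_i <= 0): OK
Dual feasibility (all lambda_i >= 0): FAILS
Complementary slackness (lambda_i * g_i(x) = 0 for all i): OK

Verdict: the first failing condition is dual_feasibility -> dual.

dual


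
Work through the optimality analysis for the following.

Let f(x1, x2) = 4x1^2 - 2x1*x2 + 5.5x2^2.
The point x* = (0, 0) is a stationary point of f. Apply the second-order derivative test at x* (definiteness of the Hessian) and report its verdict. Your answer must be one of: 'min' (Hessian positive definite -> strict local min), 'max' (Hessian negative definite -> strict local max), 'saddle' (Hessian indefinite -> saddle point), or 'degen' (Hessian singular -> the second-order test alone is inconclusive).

Compute the Hessian H = grad^2 f:
  H = [[8, -2], [-2, 11]]
Verify stationarity: grad f(x*) = H x* + g = (0, 0).
Eigenvalues of H: 7, 12.
Both eigenvalues > 0, so H is positive definite -> x* is a strict local min.

min


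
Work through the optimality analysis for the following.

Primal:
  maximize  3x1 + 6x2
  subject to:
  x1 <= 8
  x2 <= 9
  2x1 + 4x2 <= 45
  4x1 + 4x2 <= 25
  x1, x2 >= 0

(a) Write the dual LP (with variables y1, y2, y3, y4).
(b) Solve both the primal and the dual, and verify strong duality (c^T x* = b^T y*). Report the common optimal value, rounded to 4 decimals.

The standard primal-dual pair for 'max c^T x s.t. A x <= b, x >= 0' is:
  Dual:  min b^T y  s.t.  A^T y >= c,  y >= 0.

So the dual LP is:
  minimize  8y1 + 9y2 + 45y3 + 25y4
  subject to:
    y1 + 2y3 + 4y4 >= 3
    y2 + 4y3 + 4y4 >= 6
    y1, y2, y3, y4 >= 0

Solving the primal: x* = (0, 6.25).
  primal value c^T x* = 37.5.
Solving the dual: y* = (0, 0, 0, 1.5).
  dual value b^T y* = 37.5.
Strong duality: c^T x* = b^T y*. Confirmed.

37.5


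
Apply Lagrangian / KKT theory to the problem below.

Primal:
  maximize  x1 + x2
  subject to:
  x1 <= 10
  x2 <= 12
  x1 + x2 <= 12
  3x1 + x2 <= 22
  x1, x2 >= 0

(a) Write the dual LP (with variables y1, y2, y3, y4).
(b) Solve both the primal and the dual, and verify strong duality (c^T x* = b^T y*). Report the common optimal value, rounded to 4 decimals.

The standard primal-dual pair for 'max c^T x s.t. A x <= b, x >= 0' is:
  Dual:  min b^T y  s.t.  A^T y >= c,  y >= 0.

So the dual LP is:
  minimize  10y1 + 12y2 + 12y3 + 22y4
  subject to:
    y1 + y3 + 3y4 >= 1
    y2 + y3 + y4 >= 1
    y1, y2, y3, y4 >= 0

Solving the primal: x* = (5, 7).
  primal value c^T x* = 12.
Solving the dual: y* = (0, 0, 1, 0).
  dual value b^T y* = 12.
Strong duality: c^T x* = b^T y*. Confirmed.

12


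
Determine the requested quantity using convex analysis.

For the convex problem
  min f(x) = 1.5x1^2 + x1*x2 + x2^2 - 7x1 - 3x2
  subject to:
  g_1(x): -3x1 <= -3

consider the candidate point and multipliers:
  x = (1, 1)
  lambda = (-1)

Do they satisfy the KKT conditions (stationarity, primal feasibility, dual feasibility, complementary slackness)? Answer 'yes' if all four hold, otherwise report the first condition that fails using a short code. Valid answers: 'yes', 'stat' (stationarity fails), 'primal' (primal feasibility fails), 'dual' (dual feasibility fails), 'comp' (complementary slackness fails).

Gradient of f: grad f(x) = Q x + c = (-3, 0)
Constraint values g_i(x) = a_i^T x - b_i:
  g_1((1, 1)) = 0
Stationarity residual: grad f(x) + sum_i lambda_i a_i = (0, 0)
  -> stationarity OK
Primal feasibility (all g_i <= 0): OK
Dual feasibility (all lambda_i >= 0): FAILS
Complementary slackness (lambda_i * g_i(x) = 0 for all i): OK

Verdict: the first failing condition is dual_feasibility -> dual.

dual


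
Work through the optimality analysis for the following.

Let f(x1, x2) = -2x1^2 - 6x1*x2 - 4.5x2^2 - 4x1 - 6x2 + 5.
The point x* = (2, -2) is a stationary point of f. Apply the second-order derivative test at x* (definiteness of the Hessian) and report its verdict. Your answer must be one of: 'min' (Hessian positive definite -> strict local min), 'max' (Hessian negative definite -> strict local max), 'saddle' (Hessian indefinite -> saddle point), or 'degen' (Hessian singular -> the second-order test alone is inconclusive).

Compute the Hessian H = grad^2 f:
  H = [[-4, -6], [-6, -9]]
Verify stationarity: grad f(x*) = H x* + g = (0, 0).
Eigenvalues of H: -13, 0.
H has a zero eigenvalue (singular; negative semidefinite but not definite), so H is neither positive definite, negative definite, nor indefinite. The second-order test alone is inconclusive -> degen.
(Indeed, f is constant along the null direction of H through x*, so x* is not a strict local extremum.)

degen


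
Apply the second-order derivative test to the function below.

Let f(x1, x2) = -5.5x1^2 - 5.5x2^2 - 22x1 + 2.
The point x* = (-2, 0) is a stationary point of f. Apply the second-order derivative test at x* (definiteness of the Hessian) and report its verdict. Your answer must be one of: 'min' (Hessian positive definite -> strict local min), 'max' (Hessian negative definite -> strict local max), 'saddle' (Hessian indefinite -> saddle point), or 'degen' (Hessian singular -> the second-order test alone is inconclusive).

Compute the Hessian H = grad^2 f:
  H = [[-11, 0], [0, -11]]
Verify stationarity: grad f(x*) = H x* + g = (0, 0).
Eigenvalues of H: -11, -11.
Both eigenvalues < 0, so H is negative definite -> x* is a strict local max.

max


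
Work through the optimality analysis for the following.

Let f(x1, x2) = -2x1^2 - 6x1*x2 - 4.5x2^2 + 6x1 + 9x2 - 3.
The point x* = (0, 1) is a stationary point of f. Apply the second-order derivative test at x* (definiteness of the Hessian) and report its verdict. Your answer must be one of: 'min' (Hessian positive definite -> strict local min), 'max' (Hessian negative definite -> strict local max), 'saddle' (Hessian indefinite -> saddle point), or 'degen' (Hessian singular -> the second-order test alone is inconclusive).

Compute the Hessian H = grad^2 f:
  H = [[-4, -6], [-6, -9]]
Verify stationarity: grad f(x*) = H x* + g = (0, 0).
Eigenvalues of H: -13, 0.
H has a zero eigenvalue (singular; negative semidefinite but not definite), so H is neither positive definite, negative definite, nor indefinite. The second-order test alone is inconclusive -> degen.
(Indeed, f is constant along the null direction of H through x*, so x* is not a strict local extremum.)

degen


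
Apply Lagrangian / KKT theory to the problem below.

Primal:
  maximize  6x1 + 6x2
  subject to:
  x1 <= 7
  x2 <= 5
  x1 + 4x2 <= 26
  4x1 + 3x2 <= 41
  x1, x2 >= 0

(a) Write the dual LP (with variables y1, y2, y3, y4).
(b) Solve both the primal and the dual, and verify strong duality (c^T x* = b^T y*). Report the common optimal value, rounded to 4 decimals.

The standard primal-dual pair for 'max c^T x s.t. A x <= b, x >= 0' is:
  Dual:  min b^T y  s.t.  A^T y >= c,  y >= 0.

So the dual LP is:
  minimize  7y1 + 5y2 + 26y3 + 41y4
  subject to:
    y1 + y3 + 4y4 >= 6
    y2 + 4y3 + 3y4 >= 6
    y1, y2, y3, y4 >= 0

Solving the primal: x* = (6.6154, 4.8462).
  primal value c^T x* = 68.7692.
Solving the dual: y* = (0, 0, 0.4615, 1.3846).
  dual value b^T y* = 68.7692.
Strong duality: c^T x* = b^T y*. Confirmed.

68.7692


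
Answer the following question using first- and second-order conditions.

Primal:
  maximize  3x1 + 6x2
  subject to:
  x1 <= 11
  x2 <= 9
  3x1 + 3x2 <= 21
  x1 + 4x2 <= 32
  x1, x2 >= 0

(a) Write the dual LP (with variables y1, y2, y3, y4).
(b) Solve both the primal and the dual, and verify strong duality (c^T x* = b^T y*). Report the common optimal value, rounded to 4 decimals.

The standard primal-dual pair for 'max c^T x s.t. A x <= b, x >= 0' is:
  Dual:  min b^T y  s.t.  A^T y >= c,  y >= 0.

So the dual LP is:
  minimize  11y1 + 9y2 + 21y3 + 32y4
  subject to:
    y1 + 3y3 + y4 >= 3
    y2 + 3y3 + 4y4 >= 6
    y1, y2, y3, y4 >= 0

Solving the primal: x* = (0, 7).
  primal value c^T x* = 42.
Solving the dual: y* = (0, 0, 2, 0).
  dual value b^T y* = 42.
Strong duality: c^T x* = b^T y*. Confirmed.

42


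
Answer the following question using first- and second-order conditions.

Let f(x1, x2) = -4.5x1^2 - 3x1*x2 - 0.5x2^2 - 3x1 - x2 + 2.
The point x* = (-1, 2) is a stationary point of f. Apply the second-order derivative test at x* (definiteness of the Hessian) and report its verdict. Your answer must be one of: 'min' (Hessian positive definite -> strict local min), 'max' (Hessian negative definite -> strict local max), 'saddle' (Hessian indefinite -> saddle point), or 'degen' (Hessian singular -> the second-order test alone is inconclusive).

Compute the Hessian H = grad^2 f:
  H = [[-9, -3], [-3, -1]]
Verify stationarity: grad f(x*) = H x* + g = (0, 0).
Eigenvalues of H: -10, 0.
H has a zero eigenvalue (singular; negative semidefinite but not definite), so H is neither positive definite, negative definite, nor indefinite. The second-order test alone is inconclusive -> degen.
(Indeed, f is constant along the null direction of H through x*, so x* is not a strict local extremum.)

degen


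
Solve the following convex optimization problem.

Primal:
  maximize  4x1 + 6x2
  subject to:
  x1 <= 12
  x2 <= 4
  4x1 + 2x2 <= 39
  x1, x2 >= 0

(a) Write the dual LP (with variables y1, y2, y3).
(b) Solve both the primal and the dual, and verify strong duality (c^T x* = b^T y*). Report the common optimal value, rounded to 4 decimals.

The standard primal-dual pair for 'max c^T x s.t. A x <= b, x >= 0' is:
  Dual:  min b^T y  s.t.  A^T y >= c,  y >= 0.

So the dual LP is:
  minimize  12y1 + 4y2 + 39y3
  subject to:
    y1 + 4y3 >= 4
    y2 + 2y3 >= 6
    y1, y2, y3 >= 0

Solving the primal: x* = (7.75, 4).
  primal value c^T x* = 55.
Solving the dual: y* = (0, 4, 1).
  dual value b^T y* = 55.
Strong duality: c^T x* = b^T y*. Confirmed.

55


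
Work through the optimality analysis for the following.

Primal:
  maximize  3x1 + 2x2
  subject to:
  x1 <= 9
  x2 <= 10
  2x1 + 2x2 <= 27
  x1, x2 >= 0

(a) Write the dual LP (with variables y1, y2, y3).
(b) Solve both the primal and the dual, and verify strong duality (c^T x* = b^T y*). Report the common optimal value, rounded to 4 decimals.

The standard primal-dual pair for 'max c^T x s.t. A x <= b, x >= 0' is:
  Dual:  min b^T y  s.t.  A^T y >= c,  y >= 0.

So the dual LP is:
  minimize  9y1 + 10y2 + 27y3
  subject to:
    y1 + 2y3 >= 3
    y2 + 2y3 >= 2
    y1, y2, y3 >= 0

Solving the primal: x* = (9, 4.5).
  primal value c^T x* = 36.
Solving the dual: y* = (1, 0, 1).
  dual value b^T y* = 36.
Strong duality: c^T x* = b^T y*. Confirmed.

36


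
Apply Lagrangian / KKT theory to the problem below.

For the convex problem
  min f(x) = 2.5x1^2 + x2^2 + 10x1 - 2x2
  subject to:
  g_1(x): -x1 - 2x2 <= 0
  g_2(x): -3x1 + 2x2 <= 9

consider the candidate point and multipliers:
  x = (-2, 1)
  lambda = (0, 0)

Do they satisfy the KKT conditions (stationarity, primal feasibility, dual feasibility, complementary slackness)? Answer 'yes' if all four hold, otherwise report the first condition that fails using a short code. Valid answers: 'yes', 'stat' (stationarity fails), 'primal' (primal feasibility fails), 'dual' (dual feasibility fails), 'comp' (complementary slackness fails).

Gradient of f: grad f(x) = Q x + c = (0, 0)
Constraint values g_i(x) = a_i^T x - b_i:
  g_1((-2, 1)) = 0
  g_2((-2, 1)) = -1
Stationarity residual: grad f(x) + sum_i lambda_i a_i = (0, 0)
  -> stationarity OK
Primal feasibility (all g_i <= 0): OK
Dual feasibility (all lambda_i >= 0): OK
Complementary slackness (lambda_i * g_i(x) = 0 for all i): OK

Verdict: yes, KKT holds.

yes


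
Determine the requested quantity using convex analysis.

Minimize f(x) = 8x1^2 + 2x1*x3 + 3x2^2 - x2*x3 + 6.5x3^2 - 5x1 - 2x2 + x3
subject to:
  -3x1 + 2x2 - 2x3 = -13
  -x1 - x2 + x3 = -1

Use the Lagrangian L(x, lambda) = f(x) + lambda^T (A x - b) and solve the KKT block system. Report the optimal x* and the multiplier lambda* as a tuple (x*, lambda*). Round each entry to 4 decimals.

Form the Lagrangian:
  L(x, lambda) = (1/2) x^T Q x + c^T x + lambda^T (A x - b)
Stationarity (grad_x L = 0): Q x + c + A^T lambda = 0.
Primal feasibility: A x = b.

This gives the KKT block system:
  [ Q   A^T ] [ x     ]   [-c ]
  [ A    0  ] [ lambda ] = [ b ]

Solving the linear system:
  x*      = (3, -1.7059, 0.2941)
  lambda* = (11.2235, 9.9176)
  f(x*)   = 72.2647

x* = (3, -1.7059, 0.2941), lambda* = (11.2235, 9.9176)


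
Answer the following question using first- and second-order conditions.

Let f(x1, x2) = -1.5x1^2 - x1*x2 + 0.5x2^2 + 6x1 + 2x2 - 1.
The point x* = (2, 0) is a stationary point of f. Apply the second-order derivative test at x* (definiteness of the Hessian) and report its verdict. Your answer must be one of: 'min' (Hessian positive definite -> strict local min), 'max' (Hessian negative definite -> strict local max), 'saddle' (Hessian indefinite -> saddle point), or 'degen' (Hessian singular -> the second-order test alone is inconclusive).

Compute the Hessian H = grad^2 f:
  H = [[-3, -1], [-1, 1]]
Verify stationarity: grad f(x*) = H x* + g = (0, 0).
Eigenvalues of H: -3.2361, 1.2361.
Eigenvalues have mixed signs, so H is indefinite -> x* is a saddle point.

saddle


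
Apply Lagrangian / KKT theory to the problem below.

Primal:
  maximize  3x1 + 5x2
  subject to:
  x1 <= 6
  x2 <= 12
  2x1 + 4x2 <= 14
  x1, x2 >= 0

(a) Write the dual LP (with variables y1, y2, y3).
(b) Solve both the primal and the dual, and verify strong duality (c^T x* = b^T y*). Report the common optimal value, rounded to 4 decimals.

The standard primal-dual pair for 'max c^T x s.t. A x <= b, x >= 0' is:
  Dual:  min b^T y  s.t.  A^T y >= c,  y >= 0.

So the dual LP is:
  minimize  6y1 + 12y2 + 14y3
  subject to:
    y1 + 2y3 >= 3
    y2 + 4y3 >= 5
    y1, y2, y3 >= 0

Solving the primal: x* = (6, 0.5).
  primal value c^T x* = 20.5.
Solving the dual: y* = (0.5, 0, 1.25).
  dual value b^T y* = 20.5.
Strong duality: c^T x* = b^T y*. Confirmed.

20.5


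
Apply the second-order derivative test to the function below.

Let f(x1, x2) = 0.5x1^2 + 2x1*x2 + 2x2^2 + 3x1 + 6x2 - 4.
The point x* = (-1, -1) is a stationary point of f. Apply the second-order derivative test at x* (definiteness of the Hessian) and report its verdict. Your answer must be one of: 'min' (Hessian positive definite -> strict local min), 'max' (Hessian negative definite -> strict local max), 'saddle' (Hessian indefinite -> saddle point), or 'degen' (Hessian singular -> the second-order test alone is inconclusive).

Compute the Hessian H = grad^2 f:
  H = [[1, 2], [2, 4]]
Verify stationarity: grad f(x*) = H x* + g = (0, 0).
Eigenvalues of H: 0, 5.
H has a zero eigenvalue (singular; positive semidefinite but not definite), so H is neither positive definite, negative definite, nor indefinite. The second-order test alone is inconclusive -> degen.
(Indeed, f is constant along the null direction of H through x*, so x* is not a strict local extremum.)

degen


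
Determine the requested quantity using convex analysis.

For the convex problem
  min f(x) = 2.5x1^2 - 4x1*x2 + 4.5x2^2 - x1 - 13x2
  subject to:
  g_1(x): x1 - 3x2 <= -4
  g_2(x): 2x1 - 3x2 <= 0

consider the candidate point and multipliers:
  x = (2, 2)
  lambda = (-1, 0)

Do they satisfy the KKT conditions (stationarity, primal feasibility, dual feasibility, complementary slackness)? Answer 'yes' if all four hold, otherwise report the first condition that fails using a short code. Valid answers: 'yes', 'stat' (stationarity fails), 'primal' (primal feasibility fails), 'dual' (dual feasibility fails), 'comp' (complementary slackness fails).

Gradient of f: grad f(x) = Q x + c = (1, -3)
Constraint values g_i(x) = a_i^T x - b_i:
  g_1((2, 2)) = 0
  g_2((2, 2)) = -2
Stationarity residual: grad f(x) + sum_i lambda_i a_i = (0, 0)
  -> stationarity OK
Primal feasibility (all g_i <= 0): OK
Dual feasibility (all lambda_i >= 0): FAILS
Complementary slackness (lambda_i * g_i(x) = 0 for all i): OK

Verdict: the first failing condition is dual_feasibility -> dual.

dual


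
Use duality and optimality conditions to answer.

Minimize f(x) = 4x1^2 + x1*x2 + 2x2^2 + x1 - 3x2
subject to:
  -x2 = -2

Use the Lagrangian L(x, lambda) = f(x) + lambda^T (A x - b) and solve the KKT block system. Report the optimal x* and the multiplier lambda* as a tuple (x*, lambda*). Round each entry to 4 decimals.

Form the Lagrangian:
  L(x, lambda) = (1/2) x^T Q x + c^T x + lambda^T (A x - b)
Stationarity (grad_x L = 0): Q x + c + A^T lambda = 0.
Primal feasibility: A x = b.

This gives the KKT block system:
  [ Q   A^T ] [ x     ]   [-c ]
  [ A    0  ] [ lambda ] = [ b ]

Solving the linear system:
  x*      = (-0.375, 2)
  lambda* = (4.625)
  f(x*)   = 1.4375

x* = (-0.375, 2), lambda* = (4.625)


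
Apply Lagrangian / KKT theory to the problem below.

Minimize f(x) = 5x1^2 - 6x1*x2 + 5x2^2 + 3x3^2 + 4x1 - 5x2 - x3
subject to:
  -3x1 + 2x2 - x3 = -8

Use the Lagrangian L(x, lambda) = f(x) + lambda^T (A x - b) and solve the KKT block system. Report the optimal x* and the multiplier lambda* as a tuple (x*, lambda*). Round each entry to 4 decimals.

Form the Lagrangian:
  L(x, lambda) = (1/2) x^T Q x + c^T x + lambda^T (A x - b)
Stationarity (grad_x L = 0): Q x + c + A^T lambda = 0.
Primal feasibility: A x = b.

This gives the KKT block system:
  [ Q   A^T ] [ x     ]   [-c ]
  [ A    0  ] [ lambda ] = [ b ]

Solving the linear system:
  x*      = (2.233, 0.1408, 1.5825)
  lambda* = (8.4951)
  f(x*)   = 37.3034

x* = (2.233, 0.1408, 1.5825), lambda* = (8.4951)


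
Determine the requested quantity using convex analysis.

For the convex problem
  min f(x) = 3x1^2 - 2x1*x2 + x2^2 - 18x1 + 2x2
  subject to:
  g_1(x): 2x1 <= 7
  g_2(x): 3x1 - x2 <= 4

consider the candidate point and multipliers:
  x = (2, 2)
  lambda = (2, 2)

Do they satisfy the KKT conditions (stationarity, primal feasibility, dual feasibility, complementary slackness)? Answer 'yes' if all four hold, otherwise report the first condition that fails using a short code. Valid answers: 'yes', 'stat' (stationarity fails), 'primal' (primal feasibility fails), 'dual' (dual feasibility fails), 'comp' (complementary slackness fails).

Gradient of f: grad f(x) = Q x + c = (-10, 2)
Constraint values g_i(x) = a_i^T x - b_i:
  g_1((2, 2)) = -3
  g_2((2, 2)) = 0
Stationarity residual: grad f(x) + sum_i lambda_i a_i = (0, 0)
  -> stationarity OK
Primal feasibility (all g_i <= 0): OK
Dual feasibility (all lambda_i >= 0): OK
Complementary slackness (lambda_i * g_i(x) = 0 for all i): FAILS

Verdict: the first failing condition is complementary_slackness -> comp.

comp


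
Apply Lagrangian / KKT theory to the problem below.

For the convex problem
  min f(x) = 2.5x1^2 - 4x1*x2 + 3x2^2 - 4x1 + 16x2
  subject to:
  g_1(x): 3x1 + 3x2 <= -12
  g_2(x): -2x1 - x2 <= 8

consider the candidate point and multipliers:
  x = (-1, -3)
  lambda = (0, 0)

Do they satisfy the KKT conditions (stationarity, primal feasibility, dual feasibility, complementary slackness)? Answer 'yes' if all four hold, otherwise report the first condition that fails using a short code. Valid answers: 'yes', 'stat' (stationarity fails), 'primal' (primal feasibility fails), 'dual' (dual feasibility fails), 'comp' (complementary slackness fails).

Gradient of f: grad f(x) = Q x + c = (3, 2)
Constraint values g_i(x) = a_i^T x - b_i:
  g_1((-1, -3)) = 0
  g_2((-1, -3)) = -3
Stationarity residual: grad f(x) + sum_i lambda_i a_i = (3, 2)
  -> stationarity FAILS
Primal feasibility (all g_i <= 0): OK
Dual feasibility (all lambda_i >= 0): OK
Complementary slackness (lambda_i * g_i(x) = 0 for all i): OK

Verdict: the first failing condition is stationarity -> stat.

stat


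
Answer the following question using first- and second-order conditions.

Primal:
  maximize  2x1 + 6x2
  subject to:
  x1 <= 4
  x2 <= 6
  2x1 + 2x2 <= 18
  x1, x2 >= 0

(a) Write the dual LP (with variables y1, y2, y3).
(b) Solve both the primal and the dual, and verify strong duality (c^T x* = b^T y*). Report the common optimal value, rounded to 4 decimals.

The standard primal-dual pair for 'max c^T x s.t. A x <= b, x >= 0' is:
  Dual:  min b^T y  s.t.  A^T y >= c,  y >= 0.

So the dual LP is:
  minimize  4y1 + 6y2 + 18y3
  subject to:
    y1 + 2y3 >= 2
    y2 + 2y3 >= 6
    y1, y2, y3 >= 0

Solving the primal: x* = (3, 6).
  primal value c^T x* = 42.
Solving the dual: y* = (0, 4, 1).
  dual value b^T y* = 42.
Strong duality: c^T x* = b^T y*. Confirmed.

42


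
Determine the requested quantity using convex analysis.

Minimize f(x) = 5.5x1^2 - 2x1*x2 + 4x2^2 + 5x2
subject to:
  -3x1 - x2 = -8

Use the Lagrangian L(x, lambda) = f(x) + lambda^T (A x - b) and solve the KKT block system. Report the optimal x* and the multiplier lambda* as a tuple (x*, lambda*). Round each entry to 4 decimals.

Form the Lagrangian:
  L(x, lambda) = (1/2) x^T Q x + c^T x + lambda^T (A x - b)
Stationarity (grad_x L = 0): Q x + c + A^T lambda = 0.
Primal feasibility: A x = b.

This gives the KKT block system:
  [ Q   A^T ] [ x     ]   [-c ]
  [ A    0  ] [ lambda ] = [ b ]

Solving the linear system:
  x*      = (2.3474, 0.9579)
  lambda* = (7.9684)
  f(x*)   = 34.2684

x* = (2.3474, 0.9579), lambda* = (7.9684)


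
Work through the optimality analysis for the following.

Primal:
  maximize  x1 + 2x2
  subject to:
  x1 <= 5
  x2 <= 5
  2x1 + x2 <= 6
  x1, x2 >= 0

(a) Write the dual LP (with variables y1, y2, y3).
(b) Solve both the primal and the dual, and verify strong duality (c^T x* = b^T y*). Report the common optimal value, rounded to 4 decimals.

The standard primal-dual pair for 'max c^T x s.t. A x <= b, x >= 0' is:
  Dual:  min b^T y  s.t.  A^T y >= c,  y >= 0.

So the dual LP is:
  minimize  5y1 + 5y2 + 6y3
  subject to:
    y1 + 2y3 >= 1
    y2 + y3 >= 2
    y1, y2, y3 >= 0

Solving the primal: x* = (0.5, 5).
  primal value c^T x* = 10.5.
Solving the dual: y* = (0, 1.5, 0.5).
  dual value b^T y* = 10.5.
Strong duality: c^T x* = b^T y*. Confirmed.

10.5


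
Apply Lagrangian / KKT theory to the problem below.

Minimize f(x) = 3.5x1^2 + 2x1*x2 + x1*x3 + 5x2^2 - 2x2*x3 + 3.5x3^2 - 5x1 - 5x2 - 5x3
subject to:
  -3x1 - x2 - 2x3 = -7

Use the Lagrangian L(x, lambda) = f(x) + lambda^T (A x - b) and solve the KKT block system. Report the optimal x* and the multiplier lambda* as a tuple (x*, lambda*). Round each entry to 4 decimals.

Form the Lagrangian:
  L(x, lambda) = (1/2) x^T Q x + c^T x + lambda^T (A x - b)
Stationarity (grad_x L = 0): Q x + c + A^T lambda = 0.
Primal feasibility: A x = b.

This gives the KKT block system:
  [ Q   A^T ] [ x     ]   [-c ]
  [ A    0  ] [ lambda ] = [ b ]

Solving the linear system:
  x*      = (1.1941, 0.7351, 1.3414)
  lambda* = (2.0567)
  f(x*)   = -0.978

x* = (1.1941, 0.7351, 1.3414), lambda* = (2.0567)


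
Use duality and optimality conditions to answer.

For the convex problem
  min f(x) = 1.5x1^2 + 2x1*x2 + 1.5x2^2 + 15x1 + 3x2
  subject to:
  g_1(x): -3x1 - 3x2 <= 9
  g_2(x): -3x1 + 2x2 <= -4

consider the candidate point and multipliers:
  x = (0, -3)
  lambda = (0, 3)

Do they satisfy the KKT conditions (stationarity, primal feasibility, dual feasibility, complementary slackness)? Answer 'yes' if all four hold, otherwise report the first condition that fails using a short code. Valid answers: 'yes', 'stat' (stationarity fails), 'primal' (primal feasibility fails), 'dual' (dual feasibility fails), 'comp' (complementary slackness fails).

Gradient of f: grad f(x) = Q x + c = (9, -6)
Constraint values g_i(x) = a_i^T x - b_i:
  g_1((0, -3)) = 0
  g_2((0, -3)) = -2
Stationarity residual: grad f(x) + sum_i lambda_i a_i = (0, 0)
  -> stationarity OK
Primal feasibility (all g_i <= 0): OK
Dual feasibility (all lambda_i >= 0): OK
Complementary slackness (lambda_i * g_i(x) = 0 for all i): FAILS

Verdict: the first failing condition is complementary_slackness -> comp.

comp


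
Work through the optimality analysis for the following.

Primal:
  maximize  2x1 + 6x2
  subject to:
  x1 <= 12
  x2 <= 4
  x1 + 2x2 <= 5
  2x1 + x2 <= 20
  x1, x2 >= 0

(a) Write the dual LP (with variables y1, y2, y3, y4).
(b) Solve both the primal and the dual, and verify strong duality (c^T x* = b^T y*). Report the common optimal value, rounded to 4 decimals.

The standard primal-dual pair for 'max c^T x s.t. A x <= b, x >= 0' is:
  Dual:  min b^T y  s.t.  A^T y >= c,  y >= 0.

So the dual LP is:
  minimize  12y1 + 4y2 + 5y3 + 20y4
  subject to:
    y1 + y3 + 2y4 >= 2
    y2 + 2y3 + y4 >= 6
    y1, y2, y3, y4 >= 0

Solving the primal: x* = (0, 2.5).
  primal value c^T x* = 15.
Solving the dual: y* = (0, 0, 3, 0).
  dual value b^T y* = 15.
Strong duality: c^T x* = b^T y*. Confirmed.

15


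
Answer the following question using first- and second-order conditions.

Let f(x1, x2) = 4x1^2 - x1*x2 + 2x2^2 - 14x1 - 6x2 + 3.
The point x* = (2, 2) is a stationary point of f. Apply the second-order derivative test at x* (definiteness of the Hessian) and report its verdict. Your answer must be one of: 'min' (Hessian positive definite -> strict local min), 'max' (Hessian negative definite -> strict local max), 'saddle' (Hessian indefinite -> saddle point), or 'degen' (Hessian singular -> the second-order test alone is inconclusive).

Compute the Hessian H = grad^2 f:
  H = [[8, -1], [-1, 4]]
Verify stationarity: grad f(x*) = H x* + g = (0, 0).
Eigenvalues of H: 3.7639, 8.2361.
Both eigenvalues > 0, so H is positive definite -> x* is a strict local min.

min


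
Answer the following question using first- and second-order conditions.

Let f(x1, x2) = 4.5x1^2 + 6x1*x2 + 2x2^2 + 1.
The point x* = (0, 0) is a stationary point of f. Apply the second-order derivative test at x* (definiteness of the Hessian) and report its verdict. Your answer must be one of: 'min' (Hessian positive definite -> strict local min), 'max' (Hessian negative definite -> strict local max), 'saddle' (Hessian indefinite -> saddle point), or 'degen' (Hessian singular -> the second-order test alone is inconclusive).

Compute the Hessian H = grad^2 f:
  H = [[9, 6], [6, 4]]
Verify stationarity: grad f(x*) = H x* + g = (0, 0).
Eigenvalues of H: 0, 13.
H has a zero eigenvalue (singular; positive semidefinite but not definite), so H is neither positive definite, negative definite, nor indefinite. The second-order test alone is inconclusive -> degen.
(Indeed, f is constant along the null direction of H through x*, so x* is not a strict local extremum.)

degen


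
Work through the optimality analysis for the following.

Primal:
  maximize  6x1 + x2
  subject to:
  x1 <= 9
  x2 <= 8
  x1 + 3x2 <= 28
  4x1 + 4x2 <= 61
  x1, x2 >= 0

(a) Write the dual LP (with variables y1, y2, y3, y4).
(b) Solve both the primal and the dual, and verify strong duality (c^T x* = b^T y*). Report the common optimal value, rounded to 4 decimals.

The standard primal-dual pair for 'max c^T x s.t. A x <= b, x >= 0' is:
  Dual:  min b^T y  s.t.  A^T y >= c,  y >= 0.

So the dual LP is:
  minimize  9y1 + 8y2 + 28y3 + 61y4
  subject to:
    y1 + y3 + 4y4 >= 6
    y2 + 3y3 + 4y4 >= 1
    y1, y2, y3, y4 >= 0

Solving the primal: x* = (9, 6.25).
  primal value c^T x* = 60.25.
Solving the dual: y* = (5, 0, 0, 0.25).
  dual value b^T y* = 60.25.
Strong duality: c^T x* = b^T y*. Confirmed.

60.25


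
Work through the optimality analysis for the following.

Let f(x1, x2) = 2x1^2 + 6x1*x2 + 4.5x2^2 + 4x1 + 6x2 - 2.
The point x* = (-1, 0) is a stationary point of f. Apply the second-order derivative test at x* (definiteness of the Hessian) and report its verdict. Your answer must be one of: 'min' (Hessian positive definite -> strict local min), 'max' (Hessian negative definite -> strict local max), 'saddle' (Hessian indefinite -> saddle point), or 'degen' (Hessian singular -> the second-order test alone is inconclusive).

Compute the Hessian H = grad^2 f:
  H = [[4, 6], [6, 9]]
Verify stationarity: grad f(x*) = H x* + g = (0, 0).
Eigenvalues of H: 0, 13.
H has a zero eigenvalue (singular; positive semidefinite but not definite), so H is neither positive definite, negative definite, nor indefinite. The second-order test alone is inconclusive -> degen.
(Indeed, f is constant along the null direction of H through x*, so x* is not a strict local extremum.)

degen


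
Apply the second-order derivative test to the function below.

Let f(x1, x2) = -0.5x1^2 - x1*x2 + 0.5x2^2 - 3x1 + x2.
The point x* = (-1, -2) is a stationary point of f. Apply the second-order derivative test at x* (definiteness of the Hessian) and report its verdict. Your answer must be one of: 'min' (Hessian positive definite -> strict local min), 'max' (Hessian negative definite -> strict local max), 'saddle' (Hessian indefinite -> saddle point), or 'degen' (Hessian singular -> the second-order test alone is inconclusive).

Compute the Hessian H = grad^2 f:
  H = [[-1, -1], [-1, 1]]
Verify stationarity: grad f(x*) = H x* + g = (0, 0).
Eigenvalues of H: -1.4142, 1.4142.
Eigenvalues have mixed signs, so H is indefinite -> x* is a saddle point.

saddle


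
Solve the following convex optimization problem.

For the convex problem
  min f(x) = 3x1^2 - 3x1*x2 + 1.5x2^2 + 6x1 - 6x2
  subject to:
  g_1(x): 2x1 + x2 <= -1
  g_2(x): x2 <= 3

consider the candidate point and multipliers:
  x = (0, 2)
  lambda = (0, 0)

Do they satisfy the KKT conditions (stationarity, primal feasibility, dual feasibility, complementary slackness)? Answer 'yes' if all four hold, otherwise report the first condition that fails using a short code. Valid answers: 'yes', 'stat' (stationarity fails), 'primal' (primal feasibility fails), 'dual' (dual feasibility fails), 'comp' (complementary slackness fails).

Gradient of f: grad f(x) = Q x + c = (0, 0)
Constraint values g_i(x) = a_i^T x - b_i:
  g_1((0, 2)) = 3
  g_2((0, 2)) = -1
Stationarity residual: grad f(x) + sum_i lambda_i a_i = (0, 0)
  -> stationarity OK
Primal feasibility (all g_i <= 0): FAILS
Dual feasibility (all lambda_i >= 0): OK
Complementary slackness (lambda_i * g_i(x) = 0 for all i): OK

Verdict: the first failing condition is primal_feasibility -> primal.

primal
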